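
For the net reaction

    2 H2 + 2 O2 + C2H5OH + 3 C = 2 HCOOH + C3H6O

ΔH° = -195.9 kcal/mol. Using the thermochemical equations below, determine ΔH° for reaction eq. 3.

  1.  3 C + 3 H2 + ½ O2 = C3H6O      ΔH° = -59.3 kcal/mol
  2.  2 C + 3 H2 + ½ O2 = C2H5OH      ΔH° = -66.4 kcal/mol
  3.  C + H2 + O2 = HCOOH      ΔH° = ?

ΔH° = -101.5 kcal/mol

eq. 1 as written: -59.3 kcal/mol
eq. 2 reversed: +66.4 kcal/mol
eq. 3 × 2: contributes 2·x
-195.9 = (-59.3) + (+66.4) + 2·x
x = (-195.9 − (+7.1)) / (2) = -101.5 kcal/mol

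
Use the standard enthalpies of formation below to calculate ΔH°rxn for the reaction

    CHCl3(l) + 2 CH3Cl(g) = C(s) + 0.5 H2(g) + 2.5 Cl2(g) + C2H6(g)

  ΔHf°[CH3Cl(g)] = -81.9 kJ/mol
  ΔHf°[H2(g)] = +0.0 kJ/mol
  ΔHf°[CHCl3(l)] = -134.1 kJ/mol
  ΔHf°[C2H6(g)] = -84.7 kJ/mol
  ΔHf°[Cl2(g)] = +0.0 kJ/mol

Products: 1·(+0.0) + 1/2·(+0.0) + 5/2·(+0.0) + 1·(-84.7) = -84.7
Reactants: 1·(-134.1) + 2·(-81.9) = -297.9
ΔH°rxn = (-84.7) − (-297.9) = 213.2 kJ/mol

ΔH°rxn = 213.2 kJ/mol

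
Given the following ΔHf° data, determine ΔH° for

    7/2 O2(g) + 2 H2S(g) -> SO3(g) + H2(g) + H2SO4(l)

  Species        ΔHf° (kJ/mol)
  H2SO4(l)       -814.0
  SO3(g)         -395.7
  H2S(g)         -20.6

Products: 1·(-395.7) + 1·(+0.0) + 1·(-814.0) = -1209.7
Reactants: 7/2·(+0.0) + 2·(-20.6) = -41.2
ΔH° = (-1209.7) − (-41.2) = -1168.5 kJ/mol

ΔH° = -1168.5 kJ/mol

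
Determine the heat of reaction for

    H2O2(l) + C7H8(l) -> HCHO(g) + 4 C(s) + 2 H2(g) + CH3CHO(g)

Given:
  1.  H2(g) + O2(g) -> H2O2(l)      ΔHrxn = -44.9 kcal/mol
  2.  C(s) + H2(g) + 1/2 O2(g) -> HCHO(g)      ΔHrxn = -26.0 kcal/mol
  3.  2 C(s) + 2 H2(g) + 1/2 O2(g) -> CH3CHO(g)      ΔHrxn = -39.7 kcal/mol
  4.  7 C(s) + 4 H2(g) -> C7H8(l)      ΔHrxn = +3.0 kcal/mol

eq. 1 reversed (reverse to put H2O2(l) on the reactant side): +44.9 kcal/mol
eq. 2 as written (HCHO(g) already on the product side): -26.0 kcal/mol
eq. 3 as written (CH3CHO(g) already on the product side): -39.7 kcal/mol
eq. 4 reversed (C7H8(l) must end up as a reactant): -3.0 kcal/mol
Since enthalpy is a state function, ΔHrxn = (-1)·(-44.9) + (1)·(-26.0) + (1)·(-39.7) + (-1)·(+3.0) = -23.8 kcal/mol

ΔHrxn = -23.8 kcal/mol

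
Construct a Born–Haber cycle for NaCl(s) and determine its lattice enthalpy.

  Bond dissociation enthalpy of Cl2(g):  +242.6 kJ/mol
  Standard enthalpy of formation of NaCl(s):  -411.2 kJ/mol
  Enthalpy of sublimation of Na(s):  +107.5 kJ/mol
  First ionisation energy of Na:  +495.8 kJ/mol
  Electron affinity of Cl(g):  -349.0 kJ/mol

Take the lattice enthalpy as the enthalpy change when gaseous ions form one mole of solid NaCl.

U = -786.8 kJ/mol

ΔHf° = 1·ΔHsub + 1·(ΣIE) + 1/2·D(Cl2) + 1·EA + U
-411.2 = 1·(+107.5) + 1·(+495.8) + 1/2·(+242.6) + 1·(-349.0) + U
U = -411.2 − (+375.6) = -786.8 kJ/mol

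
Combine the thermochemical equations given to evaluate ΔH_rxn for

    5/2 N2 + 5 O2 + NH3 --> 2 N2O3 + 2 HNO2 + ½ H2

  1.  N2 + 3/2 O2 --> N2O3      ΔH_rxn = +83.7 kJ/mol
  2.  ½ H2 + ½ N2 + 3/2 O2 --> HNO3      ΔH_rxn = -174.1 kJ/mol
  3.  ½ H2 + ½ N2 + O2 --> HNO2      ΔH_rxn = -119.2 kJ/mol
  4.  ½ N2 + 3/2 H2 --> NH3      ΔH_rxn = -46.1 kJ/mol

eq. 1 × 2 (scale by 2 for the 2 N2O3): (2)·(+83.7) = +167.4 kJ/mol
eq. 2: not needed (HNO3 appears nowhere else).
eq. 3 × 2 (×2 to match 2 HNO2 in the target): (2)·(-119.2) = -238.4 kJ/mol
eq. 4 reversed (NH3 must end up as a reactant): +46.1 kJ/mol
By Hess's law, ΔH_rxn = (+167.4) + (-238.4) + (+46.1) = -24.9 kJ/mol

ΔH_rxn = -24.9 kJ/mol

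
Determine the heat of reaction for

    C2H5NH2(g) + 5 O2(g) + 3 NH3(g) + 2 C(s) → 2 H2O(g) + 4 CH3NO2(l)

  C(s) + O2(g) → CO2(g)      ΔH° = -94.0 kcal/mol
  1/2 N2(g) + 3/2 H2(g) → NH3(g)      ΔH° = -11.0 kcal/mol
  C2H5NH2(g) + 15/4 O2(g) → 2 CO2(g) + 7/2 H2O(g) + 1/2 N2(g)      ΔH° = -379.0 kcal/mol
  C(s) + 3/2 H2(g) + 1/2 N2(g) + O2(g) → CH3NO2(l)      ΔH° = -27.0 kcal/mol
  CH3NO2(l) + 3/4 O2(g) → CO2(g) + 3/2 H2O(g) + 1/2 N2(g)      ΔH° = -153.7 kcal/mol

equation 1 reversed: +94.0 kcal/mol
equation 2 reversed and × 3 (NH3(g) must end up as a reactant; scale by 3 for the 3 NH3(g)): (-3)·(-11.0) = +33.0 kcal/mol
equation 3 as written (C2H5NH2(g) already on the reactant side): -379.0 kcal/mol
equation 4 × 3: (3)·(-27.0) = -81.0 kcal/mol
equation 5 reversed: +153.7 kcal/mol
ΔH° = (-1)·(-94.0) + (-3)·(-11.0) + (1)·(-379.0) + (3)·(-27.0) + (-1)·(-153.7) = -179.3 kcal/mol

ΔH° = -179.3 kcal/mol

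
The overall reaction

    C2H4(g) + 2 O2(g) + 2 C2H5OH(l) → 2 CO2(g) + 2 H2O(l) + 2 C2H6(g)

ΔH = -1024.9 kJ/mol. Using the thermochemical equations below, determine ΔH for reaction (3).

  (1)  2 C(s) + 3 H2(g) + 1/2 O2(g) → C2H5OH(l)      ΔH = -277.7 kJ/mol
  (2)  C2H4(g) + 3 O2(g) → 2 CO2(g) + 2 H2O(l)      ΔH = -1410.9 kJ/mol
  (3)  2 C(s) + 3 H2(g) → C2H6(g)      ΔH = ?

(1) reversed and × 2: (-2)·(-277.7) = +555.4 kJ/mol
(2) as written: -1410.9 kJ/mol
(3) × 2: contributes 2·x
-1024.9 = (+555.4) + (-1410.9) + 2·x
x = (-1024.9 − (-855.5)) / (2) = -84.7 kJ/mol

ΔH = -84.7 kJ/mol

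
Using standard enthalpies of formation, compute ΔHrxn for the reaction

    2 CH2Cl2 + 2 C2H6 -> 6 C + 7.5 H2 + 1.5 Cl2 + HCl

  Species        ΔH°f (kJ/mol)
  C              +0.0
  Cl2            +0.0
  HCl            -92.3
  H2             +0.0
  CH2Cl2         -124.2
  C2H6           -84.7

ΔHrxn = 325.5 kJ/mol

ΔH°rxn = Σ nΔHf°(products) − Σ nΔHf°(reactants).
Products: 6·(+0.0) + 15/2·(+0.0) + 3/2·(+0.0) + 1·(-92.3) = -92.3
Reactants: 2·(-124.2) + 2·(-84.7) = -417.8
ΔHrxn = (-92.3) − (-417.8) = 325.5 kJ/mol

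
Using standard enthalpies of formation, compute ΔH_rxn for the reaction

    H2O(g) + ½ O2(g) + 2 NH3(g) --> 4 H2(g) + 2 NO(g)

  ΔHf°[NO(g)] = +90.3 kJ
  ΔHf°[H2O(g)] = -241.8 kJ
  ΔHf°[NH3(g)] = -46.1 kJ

ΔH_rxn = 514.6 kJ

Products: 4·(+0.0) + 2·(+90.3) = +180.6
Reactants: 1·(-241.8) + 1/2·(+0.0) + 2·(-46.1) = -334.0
ΔH_rxn = (+180.6) − (-334.0) = 514.6 kJ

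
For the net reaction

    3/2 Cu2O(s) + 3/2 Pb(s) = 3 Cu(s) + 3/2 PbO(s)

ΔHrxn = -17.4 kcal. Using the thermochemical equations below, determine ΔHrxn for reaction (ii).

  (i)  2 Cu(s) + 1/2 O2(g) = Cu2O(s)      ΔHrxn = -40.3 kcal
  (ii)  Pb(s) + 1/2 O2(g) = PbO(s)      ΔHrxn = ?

ΔHrxn = -51.9 kcal

(i) reversed and × 3/2: (-3/2)·(-40.3) = +60.45 kcal
(ii) × 3/2: contributes 3/2·x
-17.4 = (+60.45) + 3/2·x
x = (-17.4 − (+60.45)) / (3/2) = -51.9 kcal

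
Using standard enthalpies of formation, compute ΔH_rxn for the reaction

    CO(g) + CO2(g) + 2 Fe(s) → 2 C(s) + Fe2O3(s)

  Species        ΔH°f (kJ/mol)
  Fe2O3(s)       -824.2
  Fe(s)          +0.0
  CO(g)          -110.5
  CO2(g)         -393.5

ΔH_rxn = -320.2 kJ/mol

ΔH°rxn = Σ nΔHf°(products) − Σ nΔHf°(reactants).
Products: 2·(+0.0) + 1·(-824.2) = -824.2
Reactants: 1·(-110.5) + 1·(-393.5) + 2·(+0.0) = -504.0
ΔH_rxn = (-824.2) − (-504.0) = -320.2 kJ/mol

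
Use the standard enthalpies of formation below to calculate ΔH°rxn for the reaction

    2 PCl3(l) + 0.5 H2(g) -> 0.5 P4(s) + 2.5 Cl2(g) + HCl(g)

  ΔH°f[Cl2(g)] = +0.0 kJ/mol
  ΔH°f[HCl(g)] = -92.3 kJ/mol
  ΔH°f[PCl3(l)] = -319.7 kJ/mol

ΔH°rxn = 547.1 kJ/mol

Products: 1/2·(+0.0) + 5/2·(+0.0) + 1·(-92.3) = -92.3
Reactants: 2·(-319.7) + 1/2·(+0.0) = -639.4
ΔH°rxn = (-92.3) − (-639.4) = 547.1 kJ/mol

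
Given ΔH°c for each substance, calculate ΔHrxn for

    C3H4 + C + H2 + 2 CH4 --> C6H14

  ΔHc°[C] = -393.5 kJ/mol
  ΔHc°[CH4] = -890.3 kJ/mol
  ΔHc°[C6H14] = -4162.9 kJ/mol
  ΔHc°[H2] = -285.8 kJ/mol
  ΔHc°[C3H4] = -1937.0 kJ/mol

Using ΔH = Σ nΔHc°(reactants) − Σ nΔHc°(products):
= [1·(-1937.0) + 1·(-393.5) + 1·(-285.8) + 2·(-890.3)] − [1·(-4162.9)]
= -234.0 kJ/mol

ΔHrxn = -234.0 kJ/mol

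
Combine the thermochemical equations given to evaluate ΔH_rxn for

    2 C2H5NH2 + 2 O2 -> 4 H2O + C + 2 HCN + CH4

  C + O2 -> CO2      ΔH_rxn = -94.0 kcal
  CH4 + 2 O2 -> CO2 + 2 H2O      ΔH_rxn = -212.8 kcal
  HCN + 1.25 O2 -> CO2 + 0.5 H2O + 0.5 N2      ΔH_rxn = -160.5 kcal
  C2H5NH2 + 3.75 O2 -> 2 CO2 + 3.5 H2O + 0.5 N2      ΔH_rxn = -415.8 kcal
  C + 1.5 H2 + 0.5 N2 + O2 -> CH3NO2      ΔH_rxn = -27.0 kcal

ΔH_rxn = -203.8 kcal

equation 1 reversed: +94.0 kcal
equation 2 reversed: +212.8 kcal
equation 3 reversed and × 2: (-2)·(-160.5) = +321.0 kcal
equation 4 × 2: (2)·(-415.8) = -831.6 kcal
equation 5: not needed.
Summing the manipulated equations, ΔH_rxn = (+94.0) + (+212.8) + (+321.0) + (-831.6) = -203.8 kcal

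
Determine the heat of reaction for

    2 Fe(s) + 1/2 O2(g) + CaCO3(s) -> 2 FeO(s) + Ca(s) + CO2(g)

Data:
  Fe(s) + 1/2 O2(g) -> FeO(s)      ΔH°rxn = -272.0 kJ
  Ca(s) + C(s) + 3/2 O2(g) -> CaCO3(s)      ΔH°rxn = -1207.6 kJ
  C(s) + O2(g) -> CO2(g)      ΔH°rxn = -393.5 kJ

ΔH°rxn = 270.1 kJ

equation 1 × 2 (scale by 2 for the 2 FeO(s)): (2)·(-272.0) = -544.0 kJ
equation 2 reversed (reverse to put CaCO3(s) on the reactant side): +1207.6 kJ
equation 3 as written (CO2(g) already on the product side): -393.5 kJ
ΔH°rxn = (2)·(-272.0) + (-1)·(-1207.6) + (1)·(-393.5) = 270.1 kJ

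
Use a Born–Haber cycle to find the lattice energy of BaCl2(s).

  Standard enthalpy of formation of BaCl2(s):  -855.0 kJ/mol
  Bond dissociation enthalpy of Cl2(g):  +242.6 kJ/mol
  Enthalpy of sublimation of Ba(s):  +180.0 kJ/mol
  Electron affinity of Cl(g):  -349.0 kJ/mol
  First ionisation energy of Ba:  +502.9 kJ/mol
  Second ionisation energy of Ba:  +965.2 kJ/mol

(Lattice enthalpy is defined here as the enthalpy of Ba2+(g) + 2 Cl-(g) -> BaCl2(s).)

U = -2047.7 kJ/mol

ΔHf° = 1·ΔHsub + 1·(ΣIE) + 1·D(Cl2) + 2·EA + U
-855.0 = 1·(+180.0) + 1·(+1468.1) + 1·(+242.6) + 2·(-349.0) + U
U = -855.0 − (+1192.7) = -2047.7 kJ/mol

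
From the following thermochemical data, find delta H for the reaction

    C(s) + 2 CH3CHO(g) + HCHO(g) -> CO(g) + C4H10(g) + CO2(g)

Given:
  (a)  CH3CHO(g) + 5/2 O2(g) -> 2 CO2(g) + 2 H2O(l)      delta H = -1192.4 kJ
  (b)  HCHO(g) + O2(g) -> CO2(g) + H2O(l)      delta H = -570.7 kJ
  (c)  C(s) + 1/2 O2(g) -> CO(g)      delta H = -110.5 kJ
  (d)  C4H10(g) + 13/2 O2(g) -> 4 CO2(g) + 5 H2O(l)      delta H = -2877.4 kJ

(a) × 2 (scale by 2 for the 2 CH3CHO(g)): (2)·(-1192.4) = -2384.8 kJ
(b) as written (HCHO(g) already on the reactant side): -570.7 kJ
(c) as written (CO(g) already on the product side): -110.5 kJ
(d) reversed (C4H10(g) must end up as a product): +2877.4 kJ
By Hess's law, delta H = (-2384.8) + (-570.7) + (-110.5) + (+2877.4) = -188.6 kJ

delta H = -188.6 kJ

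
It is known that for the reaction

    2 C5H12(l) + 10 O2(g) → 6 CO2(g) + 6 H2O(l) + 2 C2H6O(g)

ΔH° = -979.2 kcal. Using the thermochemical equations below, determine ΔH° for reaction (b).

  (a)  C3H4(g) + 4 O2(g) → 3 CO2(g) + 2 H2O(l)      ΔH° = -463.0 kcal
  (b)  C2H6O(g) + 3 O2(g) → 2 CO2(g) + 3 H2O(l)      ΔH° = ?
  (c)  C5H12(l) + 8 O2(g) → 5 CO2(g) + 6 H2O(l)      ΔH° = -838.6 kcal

(a): not needed.
(b) reversed and × 2: contributes −2·x
(c) × 2: (2)·(-838.6) = -1677.2 kcal
-979.2 = (-1677.2) − 2·x
x = (-979.2 − (-1677.2)) / (-2) = -349.0 kcal

ΔH° = -349.0 kcal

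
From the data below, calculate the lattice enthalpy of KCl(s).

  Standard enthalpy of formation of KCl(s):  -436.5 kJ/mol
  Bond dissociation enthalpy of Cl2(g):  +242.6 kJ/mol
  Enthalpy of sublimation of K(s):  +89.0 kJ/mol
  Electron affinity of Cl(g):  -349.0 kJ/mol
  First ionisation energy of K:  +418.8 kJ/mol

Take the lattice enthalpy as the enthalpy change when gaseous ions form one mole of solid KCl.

ΔHf° = 1·ΔHsub + 1·(ΣIE) + 1/2·D(Cl2) + 1·EA + U
-436.5 = 1·(+89.0) + 1·(+418.8) + 1/2·(+242.6) + 1·(-349.0) + U
U = -436.5 − (+280.1) = -716.6 kJ/mol

U = -716.6 kJ/mol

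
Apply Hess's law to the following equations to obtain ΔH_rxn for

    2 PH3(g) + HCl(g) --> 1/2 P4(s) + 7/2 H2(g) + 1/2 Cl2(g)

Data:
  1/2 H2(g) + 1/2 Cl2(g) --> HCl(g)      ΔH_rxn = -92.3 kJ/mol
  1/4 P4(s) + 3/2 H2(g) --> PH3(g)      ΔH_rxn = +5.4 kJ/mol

equation 1 reversed (reverse to put HCl(g) on the reactant side): +92.3 kJ/mol
equation 2 reversed and × 2 (reverse to put PH3(g) on the reactant side; ×2 to match 2 PH3(g) in the target): (-2)·(+5.4) = -10.8 kJ/mol
Summing the manipulated equations, ΔH_rxn = (-1)·(-92.3) + (-2)·(+5.4) = 81.5 kJ/mol

ΔH_rxn = 81.5 kJ/mol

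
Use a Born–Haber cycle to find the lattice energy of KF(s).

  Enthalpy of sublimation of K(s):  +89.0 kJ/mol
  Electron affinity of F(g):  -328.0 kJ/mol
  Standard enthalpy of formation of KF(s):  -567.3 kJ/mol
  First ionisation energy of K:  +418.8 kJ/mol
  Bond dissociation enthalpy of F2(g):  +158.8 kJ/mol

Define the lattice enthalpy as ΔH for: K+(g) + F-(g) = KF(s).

U = -826.5 kJ/mol

ΔHf° = 1·ΔHsub + 1·(ΣIE) + 1/2·D(F2) + 1·EA + U
-567.3 = 1·(+89.0) + 1·(+418.8) + 1/2·(+158.8) + 1·(-328.0) + U
U = -567.3 − (+259.2) = -826.5 kJ/mol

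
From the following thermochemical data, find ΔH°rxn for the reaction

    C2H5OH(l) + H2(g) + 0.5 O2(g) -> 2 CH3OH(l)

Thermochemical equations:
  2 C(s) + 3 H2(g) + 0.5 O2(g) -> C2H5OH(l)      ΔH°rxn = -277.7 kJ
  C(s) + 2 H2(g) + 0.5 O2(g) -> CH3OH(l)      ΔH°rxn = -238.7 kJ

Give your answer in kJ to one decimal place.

ΔH°rxn = -199.7 kJ

equation 1 reversed: +277.7 kJ
equation 2 × 2: (2)·(-238.7) = -477.4 kJ
Summing the manipulated equations, ΔH°rxn = (+277.7) + (-477.4) = -199.7 kJ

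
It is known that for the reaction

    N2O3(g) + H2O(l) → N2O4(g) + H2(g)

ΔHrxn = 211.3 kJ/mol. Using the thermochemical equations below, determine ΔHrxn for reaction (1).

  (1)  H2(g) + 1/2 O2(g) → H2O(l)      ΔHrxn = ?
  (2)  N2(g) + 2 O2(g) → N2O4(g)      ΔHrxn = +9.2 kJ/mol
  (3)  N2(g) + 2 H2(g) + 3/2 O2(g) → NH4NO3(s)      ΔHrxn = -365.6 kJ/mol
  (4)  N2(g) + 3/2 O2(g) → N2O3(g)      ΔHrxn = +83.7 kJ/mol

ΔHrxn = -285.8 kJ/mol

(1) reversed (H2O(l) must end up as a reactant): contributes −x
(2) as written (N2O4(g) already on the product side): +9.2 kJ/mol
(3): not needed (NH4NO3(s) appears nowhere else).
(4) reversed (N2O3(g) must end up as a reactant): -83.7 kJ/mol
+211.3 = (+9.2) + (-83.7) − x
x = (+211.3 − (-74.5)) / (-1) = -285.8 kJ/mol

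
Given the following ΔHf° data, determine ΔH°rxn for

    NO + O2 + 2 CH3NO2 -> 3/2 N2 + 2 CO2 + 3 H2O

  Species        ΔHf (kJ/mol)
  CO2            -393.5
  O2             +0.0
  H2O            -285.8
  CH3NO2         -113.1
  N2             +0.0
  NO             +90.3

Products: 3/2·(+0.0) + 2·(-393.5) + 3·(-285.8) = -1644.4
Reactants: 1·(+90.3) + 1·(+0.0) + 2·(-113.1) = -135.9
ΔH°rxn = (-1644.4) − (-135.9) = -1508.5 kJ/mol

ΔH°rxn = -1508.5 kJ/mol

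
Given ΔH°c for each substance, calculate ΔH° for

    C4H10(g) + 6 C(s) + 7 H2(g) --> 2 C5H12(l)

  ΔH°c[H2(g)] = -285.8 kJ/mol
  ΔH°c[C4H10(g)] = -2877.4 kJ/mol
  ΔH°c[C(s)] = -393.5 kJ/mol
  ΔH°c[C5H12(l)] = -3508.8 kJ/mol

Using ΔH = Σ nΔHc°(reactants) − Σ nΔHc°(products):
= [1·(-2877.4) + 6·(-393.5) + 7·(-285.8)] − [2·(-3508.8)]
= -221.4 kJ/mol

ΔH° = -221.4 kJ/mol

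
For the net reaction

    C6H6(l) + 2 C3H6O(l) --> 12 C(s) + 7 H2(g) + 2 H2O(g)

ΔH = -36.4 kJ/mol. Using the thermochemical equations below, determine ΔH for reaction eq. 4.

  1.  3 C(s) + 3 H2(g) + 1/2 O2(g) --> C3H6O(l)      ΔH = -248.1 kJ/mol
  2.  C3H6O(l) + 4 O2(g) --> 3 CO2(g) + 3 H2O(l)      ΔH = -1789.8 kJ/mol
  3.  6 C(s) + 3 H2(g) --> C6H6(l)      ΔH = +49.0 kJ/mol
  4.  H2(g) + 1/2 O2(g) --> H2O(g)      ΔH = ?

ΔH = -241.8 kJ/mol

eq. 1 reversed and × 2: (-2)·(-248.1) = +496.2 kJ/mol
eq. 2: not needed.
eq. 3 reversed: -49.0 kJ/mol
eq. 4 × 2: contributes 2·x
-36.4 = (+496.2) + (-49.0) + 2·x
x = (-36.4 − (+447.2)) / (2) = -241.8 kJ/mol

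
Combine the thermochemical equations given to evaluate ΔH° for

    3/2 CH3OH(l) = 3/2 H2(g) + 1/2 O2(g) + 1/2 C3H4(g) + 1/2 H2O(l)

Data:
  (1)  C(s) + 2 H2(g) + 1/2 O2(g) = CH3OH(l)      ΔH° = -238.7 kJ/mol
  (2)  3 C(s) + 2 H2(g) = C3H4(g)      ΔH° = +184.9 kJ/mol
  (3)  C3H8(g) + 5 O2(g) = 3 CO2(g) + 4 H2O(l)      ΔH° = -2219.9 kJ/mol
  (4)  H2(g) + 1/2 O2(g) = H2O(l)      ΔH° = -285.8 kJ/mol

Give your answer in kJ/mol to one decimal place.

(1) reversed and × 3/2 (reverse to put CH3OH(l) on the reactant side; ×3/2 to match 3/2 CH3OH(l) in the target): (-3/2)·(-238.7) = +358.05 kJ/mol
(2) × 1/2 (×1/2 to match 1/2 C3H4(g) in the target): (1/2)·(+184.9) = +92.45 kJ/mol
(3): not needed (C3H8(g) appears nowhere else).
(4) × 1/2: (1/2)·(-285.8) = -142.9 kJ/mol
ΔH° = (+358.05) + (+92.45) + (-142.9) = 307.6 kJ/mol

ΔH° = 307.6 kJ/mol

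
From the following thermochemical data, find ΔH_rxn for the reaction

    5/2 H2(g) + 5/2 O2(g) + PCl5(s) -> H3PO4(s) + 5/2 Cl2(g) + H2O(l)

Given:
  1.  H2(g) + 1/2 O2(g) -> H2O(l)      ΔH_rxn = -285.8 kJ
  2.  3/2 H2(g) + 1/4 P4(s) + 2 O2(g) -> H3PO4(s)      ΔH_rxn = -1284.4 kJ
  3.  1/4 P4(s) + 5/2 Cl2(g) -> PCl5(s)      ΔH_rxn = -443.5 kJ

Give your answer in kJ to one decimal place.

eq. 1 as written (H2O(l) already on the product side): -285.8 kJ
eq. 2 as written (H3PO4(s) already on the product side): -1284.4 kJ
eq. 3 reversed (reverse to put PCl5(s) on the reactant side): +443.5 kJ
Summing the manipulated equations, ΔH_rxn = (1)·(-285.8) + (1)·(-1284.4) + (-1)·(-443.5) = -1126.7 kJ

ΔH_rxn = -1126.7 kJ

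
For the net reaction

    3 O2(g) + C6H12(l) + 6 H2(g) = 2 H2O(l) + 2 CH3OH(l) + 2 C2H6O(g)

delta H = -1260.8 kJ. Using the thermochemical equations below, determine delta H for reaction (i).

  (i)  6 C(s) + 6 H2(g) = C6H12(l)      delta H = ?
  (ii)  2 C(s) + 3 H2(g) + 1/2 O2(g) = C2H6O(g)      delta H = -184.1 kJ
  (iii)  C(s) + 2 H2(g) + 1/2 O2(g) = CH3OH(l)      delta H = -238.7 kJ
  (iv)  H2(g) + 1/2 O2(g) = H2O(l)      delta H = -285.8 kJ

delta H = -156.4 kJ

(i) reversed: contributes −x
(ii) × 2: (2)·(-184.1) = -368.2 kJ
(iii) × 2: (2)·(-238.7) = -477.4 kJ
(iv) × 2: (2)·(-285.8) = -571.6 kJ
-1260.8 = (-368.2) + (-477.4) + (-571.6) − x
x = (-1260.8 − (-1417.2)) / (-1) = -156.4 kJ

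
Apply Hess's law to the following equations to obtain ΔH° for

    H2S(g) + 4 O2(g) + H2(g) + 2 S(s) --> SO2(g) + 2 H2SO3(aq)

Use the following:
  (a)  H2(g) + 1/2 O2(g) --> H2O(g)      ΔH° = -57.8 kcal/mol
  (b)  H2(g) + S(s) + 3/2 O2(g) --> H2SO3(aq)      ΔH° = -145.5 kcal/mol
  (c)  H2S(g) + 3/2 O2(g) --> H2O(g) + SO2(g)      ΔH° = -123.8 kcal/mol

(a) reversed: +57.8 kcal/mol
(b) × 2 (×2 to match 2 H2SO3(aq) in the target): (2)·(-145.5) = -291.0 kcal/mol
(c) as written (H2S(g) already on the reactant side): -123.8 kcal/mol
ΔH° = (+57.8) + (-291.0) + (-123.8) = -357.0 kcal/mol

ΔH° = -357.0 kcal/mol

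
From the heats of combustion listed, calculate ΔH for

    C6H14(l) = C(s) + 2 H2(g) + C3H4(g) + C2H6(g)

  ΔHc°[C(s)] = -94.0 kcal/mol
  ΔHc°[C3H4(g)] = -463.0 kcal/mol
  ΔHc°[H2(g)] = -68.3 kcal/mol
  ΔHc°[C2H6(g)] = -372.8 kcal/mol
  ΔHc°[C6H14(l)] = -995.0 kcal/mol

ΔH = 71.4 kcal/mol

With combustion enthalpies, reactants minus products:
= [1·(-995.0)] − [1·(-94.0) + 2·(-68.3) + 1·(-463.0) + 1·(-372.8)]
= 71.4 kcal/mol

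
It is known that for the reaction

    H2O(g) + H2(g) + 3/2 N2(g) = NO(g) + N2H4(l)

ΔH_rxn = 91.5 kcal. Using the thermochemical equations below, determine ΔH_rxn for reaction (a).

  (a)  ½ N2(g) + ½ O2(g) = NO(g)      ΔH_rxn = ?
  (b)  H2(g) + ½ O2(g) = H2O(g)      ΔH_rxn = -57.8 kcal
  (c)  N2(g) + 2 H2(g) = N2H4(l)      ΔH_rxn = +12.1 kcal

ΔH_rxn = 21.6 kcal

(a) as written: contributes x
(b) reversed: +57.8 kcal
(c) as written: +12.1 kcal
+91.5 = (+57.8) + (+12.1) + x
x = (+91.5 − (+69.9)) / (1) = 21.6 kcal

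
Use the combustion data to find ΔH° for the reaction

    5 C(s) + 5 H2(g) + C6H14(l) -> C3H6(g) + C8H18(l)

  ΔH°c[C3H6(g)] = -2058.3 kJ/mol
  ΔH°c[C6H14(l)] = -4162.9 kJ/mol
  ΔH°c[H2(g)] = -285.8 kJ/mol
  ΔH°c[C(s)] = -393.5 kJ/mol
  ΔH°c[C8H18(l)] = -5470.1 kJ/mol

ΔH° = -31.0 kJ/mol

With combustion enthalpies, reactants minus products:
= [5·(-393.5) + 5·(-285.8) + 1·(-4162.9)] − [1·(-2058.3) + 1·(-5470.1)]
= -31.0 kJ/mol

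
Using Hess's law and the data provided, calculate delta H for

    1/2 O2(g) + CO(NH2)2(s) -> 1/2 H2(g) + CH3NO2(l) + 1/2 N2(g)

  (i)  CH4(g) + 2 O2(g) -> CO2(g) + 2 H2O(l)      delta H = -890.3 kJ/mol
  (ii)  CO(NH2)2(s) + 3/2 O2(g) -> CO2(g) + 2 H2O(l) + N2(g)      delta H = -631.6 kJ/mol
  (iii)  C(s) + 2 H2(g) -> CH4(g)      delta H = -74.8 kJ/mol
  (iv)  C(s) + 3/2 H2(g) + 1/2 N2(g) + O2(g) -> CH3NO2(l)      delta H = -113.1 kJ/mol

delta H = 220.4 kJ/mol

(i) reversed: +890.3 kJ/mol
(ii) as written (CO(NH2)2(s) already on the reactant side): -631.6 kJ/mol
(iii) reversed: +74.8 kJ/mol
(iv) as written (CH3NO2(l) already on the product side): -113.1 kJ/mol
Since enthalpy is a state function, delta H = (+890.3) + (-631.6) + (+74.8) + (-113.1) = 220.4 kJ/mol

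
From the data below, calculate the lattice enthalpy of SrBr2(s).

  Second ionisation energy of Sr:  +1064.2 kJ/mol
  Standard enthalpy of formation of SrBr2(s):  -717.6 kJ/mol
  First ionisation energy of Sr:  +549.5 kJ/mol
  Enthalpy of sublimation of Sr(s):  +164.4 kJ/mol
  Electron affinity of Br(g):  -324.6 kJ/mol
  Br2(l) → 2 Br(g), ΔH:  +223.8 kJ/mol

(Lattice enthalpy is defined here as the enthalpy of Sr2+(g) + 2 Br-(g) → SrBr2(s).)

ΔHf° = 1·ΔHsub + 1·(ΣIE) + 1·D(Br2) + 2·EA + U
-717.6 = 1·(+164.4) + 1·(+1613.7) + 1·(+223.8) + 2·(-324.6) + U
U = -717.6 − (+1352.7) = -2070.3 kJ/mol

U = -2070.3 kJ/mol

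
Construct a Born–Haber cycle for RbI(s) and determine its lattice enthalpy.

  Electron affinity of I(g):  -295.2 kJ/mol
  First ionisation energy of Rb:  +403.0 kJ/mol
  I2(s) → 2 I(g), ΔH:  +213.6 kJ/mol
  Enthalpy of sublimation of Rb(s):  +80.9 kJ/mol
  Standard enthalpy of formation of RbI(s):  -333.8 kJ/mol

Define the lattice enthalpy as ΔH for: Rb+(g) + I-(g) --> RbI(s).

U = -629.3 kJ/mol

ΔHf° = 1·ΔHsub + 1·(ΣIE) + 1/2·D(I2) + 1·EA + U
-333.8 = 1·(+80.9) + 1·(+403.0) + 1/2·(+213.6) + 1·(-295.2) + U
U = -333.8 − (+295.5) = -629.3 kJ/mol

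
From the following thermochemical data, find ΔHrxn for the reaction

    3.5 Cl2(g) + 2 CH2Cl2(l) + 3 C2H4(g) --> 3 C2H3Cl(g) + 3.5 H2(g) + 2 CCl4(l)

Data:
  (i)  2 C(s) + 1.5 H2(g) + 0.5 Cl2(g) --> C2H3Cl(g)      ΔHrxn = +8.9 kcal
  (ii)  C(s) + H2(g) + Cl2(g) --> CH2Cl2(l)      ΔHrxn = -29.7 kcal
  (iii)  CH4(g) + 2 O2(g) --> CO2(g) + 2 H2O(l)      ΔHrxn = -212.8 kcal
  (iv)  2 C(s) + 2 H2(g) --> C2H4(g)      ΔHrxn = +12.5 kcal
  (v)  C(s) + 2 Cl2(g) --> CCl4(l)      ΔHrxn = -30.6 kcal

ΔHrxn = -12.6 kcal

(i) × 3 (×3 to match 3 C2H3Cl(g) in the target): (3)·(+8.9) = +26.7 kcal
(ii) reversed and × 2 (CH2Cl2(l) must end up as a reactant; ×2 to match 2 CH2Cl2(l) in the target): (-2)·(-29.7) = +59.4 kcal
(iii): not needed (H2O(l) appears nowhere else).
(iv) reversed and × 3 (reverse to put C2H4(g) on the reactant side; ×3 to match 3 C2H4(g) in the target): (-3)·(+12.5) = -37.5 kcal
(v) × 2 (×2 to match 2 CCl4(l) in the target): (2)·(-30.6) = -61.2 kcal
ΔHrxn = (3)·(+8.9) + (-2)·(-29.7) + (-3)·(+12.5) + (2)·(-30.6) = -12.6 kcal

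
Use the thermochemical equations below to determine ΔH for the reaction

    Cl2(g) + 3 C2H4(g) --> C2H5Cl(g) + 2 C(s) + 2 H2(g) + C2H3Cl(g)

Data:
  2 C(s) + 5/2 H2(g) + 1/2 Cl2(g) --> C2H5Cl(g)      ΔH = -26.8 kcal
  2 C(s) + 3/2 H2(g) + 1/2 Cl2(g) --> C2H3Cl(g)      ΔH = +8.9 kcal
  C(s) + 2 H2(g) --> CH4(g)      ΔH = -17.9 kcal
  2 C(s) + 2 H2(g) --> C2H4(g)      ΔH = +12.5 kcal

ΔH = -55.4 kcal

equation 1 as written: -26.8 kcal
equation 2 as written: +8.9 kcal
equation 3: not needed.
equation 4 reversed and × 3: (-3)·(+12.5) = -37.5 kcal
Since enthalpy is a state function, ΔH = (1)·(-26.8) + (1)·(+8.9) + (-3)·(+12.5) = -55.4 kcal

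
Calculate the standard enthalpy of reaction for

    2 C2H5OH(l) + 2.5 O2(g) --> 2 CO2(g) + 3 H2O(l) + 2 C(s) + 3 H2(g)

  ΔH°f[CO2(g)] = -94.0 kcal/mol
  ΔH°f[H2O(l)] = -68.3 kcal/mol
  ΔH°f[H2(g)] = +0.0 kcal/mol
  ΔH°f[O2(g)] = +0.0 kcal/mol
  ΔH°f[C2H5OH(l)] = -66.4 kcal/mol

ΔH° = -260.1 kcal/mol

ΔH°rxn = Σ nΔHf°(products) − Σ nΔHf°(reactants).
Products: 2·(-94.0) + 3·(-68.3) + 2·(+0.0) + 3·(+0.0) = -392.9
Reactants: 2·(-66.4) + 5/2·(+0.0) = -132.8
ΔH° = (-392.9) − (-132.8) = -260.1 kcal/mol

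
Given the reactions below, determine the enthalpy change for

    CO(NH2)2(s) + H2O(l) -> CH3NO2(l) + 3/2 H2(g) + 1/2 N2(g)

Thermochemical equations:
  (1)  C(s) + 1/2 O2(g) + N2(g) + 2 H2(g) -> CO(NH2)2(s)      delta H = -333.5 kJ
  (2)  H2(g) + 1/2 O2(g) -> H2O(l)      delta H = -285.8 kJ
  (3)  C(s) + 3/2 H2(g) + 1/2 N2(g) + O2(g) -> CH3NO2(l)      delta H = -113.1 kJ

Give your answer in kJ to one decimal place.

delta H = 506.2 kJ

(1) reversed (reverse to put CO(NH2)2(s) on the reactant side): +333.5 kJ
(2) reversed (reverse to put H2O(l) on the reactant side): +285.8 kJ
(3) as written (CH3NO2(l) already on the product side): -113.1 kJ
Summing the manipulated equations, delta H = (+333.5) + (+285.8) + (-113.1) = 506.2 kJ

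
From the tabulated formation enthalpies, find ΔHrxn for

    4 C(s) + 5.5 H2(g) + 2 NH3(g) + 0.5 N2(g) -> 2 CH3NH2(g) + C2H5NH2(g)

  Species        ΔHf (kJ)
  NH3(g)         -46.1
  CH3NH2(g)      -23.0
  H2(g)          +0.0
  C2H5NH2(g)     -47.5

ΔHrxn = -1.3 kJ

ΔH°rxn = Σ nΔHf°(products) − Σ nΔHf°(reactants).
Products: 2·(-23.0) + 1·(-47.5) = -93.5
Reactants: 4·(+0.0) + 11/2·(+0.0) + 2·(-46.1) + 1/2·(+0.0) = -92.2
ΔHrxn = (-93.5) − (-92.2) = -1.3 kJ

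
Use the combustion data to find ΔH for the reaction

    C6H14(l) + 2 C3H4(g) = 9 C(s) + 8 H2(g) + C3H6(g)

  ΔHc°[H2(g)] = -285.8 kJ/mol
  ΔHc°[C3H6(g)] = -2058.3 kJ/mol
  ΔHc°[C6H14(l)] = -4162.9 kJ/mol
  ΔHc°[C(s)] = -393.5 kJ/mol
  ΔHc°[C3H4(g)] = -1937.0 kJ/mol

ΔH = -150.7 kJ/mol

With combustion enthalpies, reactants minus products:
= [1·(-4162.9) + 2·(-1937.0)] − [9·(-393.5) + 8·(-285.8) + 1·(-2058.3)]
= -150.7 kJ/mol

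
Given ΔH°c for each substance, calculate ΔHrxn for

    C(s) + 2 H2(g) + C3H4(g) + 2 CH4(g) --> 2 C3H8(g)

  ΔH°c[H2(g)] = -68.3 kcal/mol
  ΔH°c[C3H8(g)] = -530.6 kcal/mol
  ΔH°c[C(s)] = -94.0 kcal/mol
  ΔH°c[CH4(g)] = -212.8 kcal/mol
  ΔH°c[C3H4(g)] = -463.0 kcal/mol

ΔHrxn = -58.0 kcal/mol

Using ΔH = Σ nΔHc°(reactants) − Σ nΔHc°(products):
= [1·(-94.0) + 2·(-68.3) + 1·(-463.0) + 2·(-212.8)] − [2·(-530.6)]
= -58.0 kcal/mol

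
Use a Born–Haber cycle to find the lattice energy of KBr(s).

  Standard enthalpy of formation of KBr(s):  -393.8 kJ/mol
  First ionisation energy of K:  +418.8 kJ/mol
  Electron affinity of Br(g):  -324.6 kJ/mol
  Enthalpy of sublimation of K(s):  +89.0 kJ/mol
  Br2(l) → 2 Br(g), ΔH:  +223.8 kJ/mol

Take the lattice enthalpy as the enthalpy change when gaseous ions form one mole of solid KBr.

ΔHf° = 1·ΔHsub + 1·(ΣIE) + 1/2·D(Br2) + 1·EA + U
-393.8 = 1·(+89.0) + 1·(+418.8) + 1/2·(+223.8) + 1·(-324.6) + U
U = -393.8 − (+295.1) = -688.9 kJ/mol

U = -688.9 kJ/mol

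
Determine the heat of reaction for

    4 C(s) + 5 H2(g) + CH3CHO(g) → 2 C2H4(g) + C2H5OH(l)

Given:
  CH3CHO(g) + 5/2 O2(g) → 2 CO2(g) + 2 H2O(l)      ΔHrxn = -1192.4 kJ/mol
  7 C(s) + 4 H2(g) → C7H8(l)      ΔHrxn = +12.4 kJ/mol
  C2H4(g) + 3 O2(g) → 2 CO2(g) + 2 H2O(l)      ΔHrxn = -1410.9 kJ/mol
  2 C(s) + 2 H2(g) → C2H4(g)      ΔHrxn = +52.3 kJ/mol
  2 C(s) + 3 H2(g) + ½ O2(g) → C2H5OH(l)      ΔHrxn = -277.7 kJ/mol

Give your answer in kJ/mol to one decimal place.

ΔHrxn = -6.9 kJ/mol

equation 1 as written: -1192.4 kJ/mol
equation 2: not needed.
equation 3 reversed: +1410.9 kJ/mol
equation 4 as written: +52.3 kJ/mol
equation 5 as written: -277.7 kJ/mol
ΔHrxn = (-1192.4) + (+1410.9) + (+52.3) + (-277.7) = -6.9 kJ/mol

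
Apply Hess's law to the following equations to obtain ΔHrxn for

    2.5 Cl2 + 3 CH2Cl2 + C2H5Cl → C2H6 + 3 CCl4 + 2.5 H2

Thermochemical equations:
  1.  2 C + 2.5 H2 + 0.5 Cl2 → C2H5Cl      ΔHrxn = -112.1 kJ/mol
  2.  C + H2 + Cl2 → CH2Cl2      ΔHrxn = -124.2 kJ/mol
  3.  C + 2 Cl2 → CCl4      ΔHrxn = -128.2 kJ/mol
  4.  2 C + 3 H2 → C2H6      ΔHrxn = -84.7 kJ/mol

eq. 1 reversed: +112.1 kJ/mol
eq. 2 reversed and × 3: (-3)·(-124.2) = +372.6 kJ/mol
eq. 3 × 3: (3)·(-128.2) = -384.6 kJ/mol
eq. 4 as written: -84.7 kJ/mol
By Hess's law, ΔHrxn = (+112.1) + (+372.6) + (-384.6) + (-84.7) = 15.4 kJ/mol

ΔHrxn = 15.4 kJ/mol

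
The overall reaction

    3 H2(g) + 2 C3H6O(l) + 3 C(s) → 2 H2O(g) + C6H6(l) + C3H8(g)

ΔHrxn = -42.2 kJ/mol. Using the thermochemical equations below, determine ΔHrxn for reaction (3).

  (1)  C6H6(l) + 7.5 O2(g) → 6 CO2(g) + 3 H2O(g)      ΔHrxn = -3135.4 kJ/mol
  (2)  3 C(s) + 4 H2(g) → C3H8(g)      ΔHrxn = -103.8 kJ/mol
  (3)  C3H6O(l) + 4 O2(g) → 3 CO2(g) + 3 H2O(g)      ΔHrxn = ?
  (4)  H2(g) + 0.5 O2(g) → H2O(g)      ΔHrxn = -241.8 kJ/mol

(1) reversed: +3135.4 kJ/mol
(2) as written: -103.8 kJ/mol
(3) × 2: contributes 2·x
(4) reversed: +241.8 kJ/mol
-42.2 = (+3135.4) + (-103.8) + (+241.8) + 2·x
x = (-42.2 − (+3273.4)) / (2) = -1657.8 kJ/mol

ΔHrxn = -1657.8 kJ/mol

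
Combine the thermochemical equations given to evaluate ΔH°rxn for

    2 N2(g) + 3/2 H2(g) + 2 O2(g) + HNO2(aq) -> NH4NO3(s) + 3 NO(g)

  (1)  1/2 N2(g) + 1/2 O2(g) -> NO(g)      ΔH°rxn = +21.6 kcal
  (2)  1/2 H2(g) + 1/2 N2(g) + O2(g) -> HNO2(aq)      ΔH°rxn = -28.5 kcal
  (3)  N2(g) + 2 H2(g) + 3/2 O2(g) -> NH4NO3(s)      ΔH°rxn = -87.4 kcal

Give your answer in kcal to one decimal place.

ΔH°rxn = 5.9 kcal

(1) × 3 (scale by 3 for the 3 NO(g)): (3)·(+21.6) = +64.8 kcal
(2) reversed (HNO2(aq) must end up as a reactant): +28.5 kcal
(3) as written (NH4NO3(s) already on the product side): -87.4 kcal
Combining the equations, ΔH°rxn = (3)·(+21.6) + (-1)·(-28.5) + (1)·(-87.4) = 5.9 kcal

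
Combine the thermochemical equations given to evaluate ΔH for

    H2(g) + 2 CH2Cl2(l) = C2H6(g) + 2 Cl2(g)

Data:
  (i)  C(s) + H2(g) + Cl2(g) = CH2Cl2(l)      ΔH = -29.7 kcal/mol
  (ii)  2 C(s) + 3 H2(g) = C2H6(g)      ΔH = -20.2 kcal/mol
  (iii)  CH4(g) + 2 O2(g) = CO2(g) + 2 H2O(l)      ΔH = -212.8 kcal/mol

(i) reversed and × 2 (CH2Cl2(l) must end up as a reactant; scale by 2 for the 2 CH2Cl2(l)): (-2)·(-29.7) = +59.4 kcal/mol
(ii) as written (C2H6(g) already on the product side): -20.2 kcal/mol
(iii): not needed (H2O(l) appears nowhere else).
Summing the manipulated equations, ΔH = (+59.4) + (-20.2) = 39.2 kcal/mol

ΔH = 39.2 kcal/mol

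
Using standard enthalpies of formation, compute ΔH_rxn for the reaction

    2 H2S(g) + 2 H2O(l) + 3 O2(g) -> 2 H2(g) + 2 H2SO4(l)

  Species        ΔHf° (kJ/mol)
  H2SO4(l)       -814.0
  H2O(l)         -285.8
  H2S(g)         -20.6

Products: 2·(+0.0) + 2·(-814.0) = -1628.0
Reactants: 2·(-20.6) + 2·(-285.8) + 3·(+0.0) = -612.8
ΔH_rxn = (-1628.0) − (-612.8) = -1015.2 kJ/mol

ΔH_rxn = -1015.2 kJ/mol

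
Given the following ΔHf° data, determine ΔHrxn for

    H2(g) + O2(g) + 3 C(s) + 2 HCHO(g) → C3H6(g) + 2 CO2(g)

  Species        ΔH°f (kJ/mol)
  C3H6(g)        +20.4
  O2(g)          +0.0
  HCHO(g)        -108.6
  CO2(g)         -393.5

ΔHrxn = -549.4 kJ/mol

ΔH°rxn = Σ nΔHf°(products) − Σ nΔHf°(reactants).
Products: 1·(+20.4) + 2·(-393.5) = -766.6
Reactants: 1·(+0.0) + 1·(+0.0) + 3·(+0.0) + 2·(-108.6) = -217.2
ΔHrxn = (-766.6) − (-217.2) = -549.4 kJ/mol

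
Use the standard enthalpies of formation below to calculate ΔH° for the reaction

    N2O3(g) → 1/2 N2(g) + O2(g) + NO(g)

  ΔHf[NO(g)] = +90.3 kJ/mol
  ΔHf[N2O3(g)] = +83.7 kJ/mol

Products: 1/2·(+0.0) + 1·(+0.0) + 1·(+90.3) = +90.3
Reactants: 1·(+83.7) = +83.7
ΔH° = (+90.3) − (+83.7) = 6.6 kJ/mol

ΔH° = 6.6 kJ/mol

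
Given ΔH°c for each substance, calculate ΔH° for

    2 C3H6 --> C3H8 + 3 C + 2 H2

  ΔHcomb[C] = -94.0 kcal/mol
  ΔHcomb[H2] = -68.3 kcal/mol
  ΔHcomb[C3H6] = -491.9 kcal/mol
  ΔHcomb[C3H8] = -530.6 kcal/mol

ΔH° = -34.6 kcal/mol

With combustion enthalpies, reactants minus products:
= [2·(-491.9)] − [1·(-530.6) + 3·(-94.0) + 2·(-68.3)]
= -34.6 kcal/mol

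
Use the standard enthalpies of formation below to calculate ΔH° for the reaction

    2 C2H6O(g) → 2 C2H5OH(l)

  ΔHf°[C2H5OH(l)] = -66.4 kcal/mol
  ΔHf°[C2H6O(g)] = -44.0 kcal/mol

Products: 2·(-66.4) = -132.8
Reactants: 2·(-44.0) = -88.0
ΔH° = (-132.8) − (-88.0) = -44.8 kcal/mol

ΔH° = -44.8 kcal/mol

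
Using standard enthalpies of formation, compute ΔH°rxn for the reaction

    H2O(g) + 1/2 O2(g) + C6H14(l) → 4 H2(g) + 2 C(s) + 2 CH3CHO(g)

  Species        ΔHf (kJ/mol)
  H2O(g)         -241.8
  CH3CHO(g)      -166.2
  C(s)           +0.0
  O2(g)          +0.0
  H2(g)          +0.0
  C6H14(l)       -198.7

ΔH°rxn = Σ nΔHf°(products) − Σ nΔHf°(reactants).
Products: 4·(+0.0) + 2·(+0.0) + 2·(-166.2) = -332.4
Reactants: 1·(-241.8) + 1/2·(+0.0) + 1·(-198.7) = -440.5
ΔH°rxn = (-332.4) − (-440.5) = 108.1 kJ/mol

ΔH°rxn = 108.1 kJ/mol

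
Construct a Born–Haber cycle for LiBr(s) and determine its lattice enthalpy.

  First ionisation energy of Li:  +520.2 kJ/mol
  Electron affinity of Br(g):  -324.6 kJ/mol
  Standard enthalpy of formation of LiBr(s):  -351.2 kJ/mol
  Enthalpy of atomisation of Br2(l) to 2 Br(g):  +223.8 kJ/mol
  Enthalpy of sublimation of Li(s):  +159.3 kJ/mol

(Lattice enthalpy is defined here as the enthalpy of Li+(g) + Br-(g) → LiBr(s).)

ΔHf° = 1·ΔHsub + 1·(ΣIE) + 1/2·D(Br2) + 1·EA + U
-351.2 = 1·(+159.3) + 1·(+520.2) + 1/2·(+223.8) + 1·(-324.6) + U
U = -351.2 − (+466.8) = -818.0 kJ/mol

U = -818.0 kJ/mol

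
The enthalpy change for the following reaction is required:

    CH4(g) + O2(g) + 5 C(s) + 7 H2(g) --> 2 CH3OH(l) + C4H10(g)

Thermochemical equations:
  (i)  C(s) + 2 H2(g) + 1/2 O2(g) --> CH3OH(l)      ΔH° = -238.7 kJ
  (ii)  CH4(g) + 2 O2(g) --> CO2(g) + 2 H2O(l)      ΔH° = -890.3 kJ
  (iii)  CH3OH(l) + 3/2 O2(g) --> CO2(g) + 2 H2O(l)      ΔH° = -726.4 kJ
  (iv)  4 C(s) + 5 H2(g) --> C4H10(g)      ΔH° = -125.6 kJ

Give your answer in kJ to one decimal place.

(i) as written: -238.7 kJ
(ii) as written: -890.3 kJ
(iii) reversed: +726.4 kJ
(iv) as written: -125.6 kJ
ΔH° = (1)·(-238.7) + (1)·(-890.3) + (-1)·(-726.4) + (1)·(-125.6) = -528.2 kJ

ΔH° = -528.2 kJ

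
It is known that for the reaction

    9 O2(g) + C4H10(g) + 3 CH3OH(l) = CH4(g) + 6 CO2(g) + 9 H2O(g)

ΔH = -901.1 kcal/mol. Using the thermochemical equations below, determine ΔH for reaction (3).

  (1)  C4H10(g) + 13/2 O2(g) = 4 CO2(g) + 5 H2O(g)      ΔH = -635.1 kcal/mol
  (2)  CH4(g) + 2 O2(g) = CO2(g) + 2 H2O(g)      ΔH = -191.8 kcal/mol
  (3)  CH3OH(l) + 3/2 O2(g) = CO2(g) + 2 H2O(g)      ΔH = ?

(1) as written (C4H10(g) already on the reactant side): -635.1 kcal/mol
(2) reversed (reverse to put CH4(g) on the product side): +191.8 kcal/mol
(3) × 3 (scale by 3 for the 3 CH3OH(l)): contributes 3·x
-901.1 = (-635.1) + (+191.8) + 3·x
x = (-901.1 − (-443.3)) / (3) = -152.6 kcal/mol

ΔH = -152.6 kcal/mol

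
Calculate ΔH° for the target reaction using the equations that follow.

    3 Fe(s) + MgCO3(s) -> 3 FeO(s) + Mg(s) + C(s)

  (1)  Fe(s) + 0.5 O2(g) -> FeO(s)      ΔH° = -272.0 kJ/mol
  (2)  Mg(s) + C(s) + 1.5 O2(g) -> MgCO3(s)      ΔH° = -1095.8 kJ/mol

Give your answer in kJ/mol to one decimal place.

(1) × 3: (3)·(-272.0) = -816.0 kJ/mol
(2) reversed: +1095.8 kJ/mol
Combining the equations, ΔH° = (-816.0) + (+1095.8) = 279.8 kJ/mol

ΔH° = 279.8 kJ/mol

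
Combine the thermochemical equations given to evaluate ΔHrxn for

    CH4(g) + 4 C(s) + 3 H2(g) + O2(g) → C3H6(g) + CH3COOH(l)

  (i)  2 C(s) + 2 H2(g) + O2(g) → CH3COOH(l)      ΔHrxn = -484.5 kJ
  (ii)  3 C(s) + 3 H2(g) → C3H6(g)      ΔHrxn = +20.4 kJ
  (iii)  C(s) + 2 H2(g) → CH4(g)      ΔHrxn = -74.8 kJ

ΔHrxn = -389.3 kJ

(i) as written (CH3COOH(l) already on the product side): -484.5 kJ
(ii) as written (C3H6(g) already on the product side): +20.4 kJ
(iii) reversed (reverse to put CH4(g) on the reactant side): +74.8 kJ
Combining the equations, ΔHrxn = (-484.5) + (+20.4) + (+74.8) = -389.3 kJ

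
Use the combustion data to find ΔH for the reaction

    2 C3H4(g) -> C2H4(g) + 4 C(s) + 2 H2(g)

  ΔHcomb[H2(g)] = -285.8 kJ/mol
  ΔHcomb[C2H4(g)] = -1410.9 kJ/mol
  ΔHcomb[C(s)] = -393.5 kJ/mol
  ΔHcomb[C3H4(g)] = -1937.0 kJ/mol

ΔH = -317.5 kJ/mol

With combustion enthalpies, reactants minus products:
= [2·(-1937.0)] − [1·(-1410.9) + 4·(-393.5) + 2·(-285.8)]
= -317.5 kJ/mol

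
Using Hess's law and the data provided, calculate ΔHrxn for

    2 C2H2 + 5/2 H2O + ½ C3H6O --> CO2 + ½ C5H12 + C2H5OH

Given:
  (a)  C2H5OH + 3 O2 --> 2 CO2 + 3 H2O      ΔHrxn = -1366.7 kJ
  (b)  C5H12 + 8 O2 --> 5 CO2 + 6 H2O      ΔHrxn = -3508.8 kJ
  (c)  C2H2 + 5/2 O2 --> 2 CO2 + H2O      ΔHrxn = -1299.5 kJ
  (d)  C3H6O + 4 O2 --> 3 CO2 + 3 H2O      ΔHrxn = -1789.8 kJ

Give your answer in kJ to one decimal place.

(a) reversed (C2H5OH must end up as a product): +1366.7 kJ
(b) reversed and × 1/2 (C5H12 must end up as a product; ×1/2 to match 1/2 C5H12 in the target): (-1/2)·(-3508.8) = +1754.4 kJ
(c) × 2 (scale by 2 for the 2 C2H2): (2)·(-1299.5) = -2599.0 kJ
(d) × 1/2 (×1/2 to match 1/2 C3H6O in the target): (1/2)·(-1789.8) = -894.9 kJ
By Hess's law, ΔHrxn = (-1)·(-1366.7) + (-1/2)·(-3508.8) + (2)·(-1299.5) + (1/2)·(-1789.8) = -372.8 kJ

ΔHrxn = -372.8 kJ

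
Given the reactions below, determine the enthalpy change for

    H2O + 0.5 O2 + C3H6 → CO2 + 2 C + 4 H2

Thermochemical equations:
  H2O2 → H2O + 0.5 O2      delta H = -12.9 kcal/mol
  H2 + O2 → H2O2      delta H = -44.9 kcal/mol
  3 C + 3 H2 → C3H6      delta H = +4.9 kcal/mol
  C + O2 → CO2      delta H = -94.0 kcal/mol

delta H = -41.1 kcal/mol

equation 1 reversed (H2O must end up as a reactant): +12.9 kcal/mol
equation 2 reversed: +44.9 kcal/mol
equation 3 reversed (C3H6 must end up as a reactant): -4.9 kcal/mol
equation 4 as written (CO2 already on the product side): -94.0 kcal/mol
delta H = (+12.9) + (+44.9) + (-4.9) + (-94.0) = -41.1 kcal/mol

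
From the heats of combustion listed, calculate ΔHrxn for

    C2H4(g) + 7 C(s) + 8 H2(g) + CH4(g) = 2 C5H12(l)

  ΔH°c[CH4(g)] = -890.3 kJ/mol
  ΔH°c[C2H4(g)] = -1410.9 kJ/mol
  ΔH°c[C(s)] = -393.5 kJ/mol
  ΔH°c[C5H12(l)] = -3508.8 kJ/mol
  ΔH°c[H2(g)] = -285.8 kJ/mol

ΔHrxn = -324.5 kJ/mol

With combustion enthalpies, reactants minus products:
= [1·(-1410.9) + 7·(-393.5) + 8·(-285.8) + 1·(-890.3)] − [2·(-3508.8)]
= -324.5 kJ/mol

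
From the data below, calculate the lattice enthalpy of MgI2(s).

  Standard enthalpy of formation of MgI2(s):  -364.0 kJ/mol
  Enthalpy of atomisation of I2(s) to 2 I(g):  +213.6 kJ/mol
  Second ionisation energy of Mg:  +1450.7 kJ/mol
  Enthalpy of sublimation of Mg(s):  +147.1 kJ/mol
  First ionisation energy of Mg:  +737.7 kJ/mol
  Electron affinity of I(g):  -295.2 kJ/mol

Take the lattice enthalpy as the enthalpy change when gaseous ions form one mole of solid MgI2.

ΔHf° = 1·ΔHsub + 1·(ΣIE) + 1·D(I2) + 2·EA + U
-364.0 = 1·(+147.1) + 1·(+2188.4) + 1·(+213.6) + 2·(-295.2) + U
U = -364.0 − (+1958.7) = -2322.7 kJ/mol

U = -2322.7 kJ/mol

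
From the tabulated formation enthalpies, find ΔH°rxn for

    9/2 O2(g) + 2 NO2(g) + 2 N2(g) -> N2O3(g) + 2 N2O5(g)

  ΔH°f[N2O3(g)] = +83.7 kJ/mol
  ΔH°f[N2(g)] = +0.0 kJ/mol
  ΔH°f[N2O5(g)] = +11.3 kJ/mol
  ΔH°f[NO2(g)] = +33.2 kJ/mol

ΔH°rxn = Σ nΔHf°(products) − Σ nΔHf°(reactants).
Products: 1·(+83.7) + 2·(+11.3) = +106.3
Reactants: 9/2·(+0.0) + 2·(+33.2) + 2·(+0.0) = +66.4
ΔH°rxn = (+106.3) − (+66.4) = 39.9 kJ/mol

ΔH°rxn = 39.9 kJ/mol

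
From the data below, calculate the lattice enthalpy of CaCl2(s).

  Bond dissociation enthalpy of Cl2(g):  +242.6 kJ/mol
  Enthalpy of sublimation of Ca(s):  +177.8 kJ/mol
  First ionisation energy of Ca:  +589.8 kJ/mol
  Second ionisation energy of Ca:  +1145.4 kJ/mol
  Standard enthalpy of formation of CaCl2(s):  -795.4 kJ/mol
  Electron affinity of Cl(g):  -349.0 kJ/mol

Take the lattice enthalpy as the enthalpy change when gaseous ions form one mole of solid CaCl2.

U = -2253.0 kJ/mol

ΔHf° = 1·ΔHsub + 1·(ΣIE) + 1·D(Cl2) + 2·EA + U
-795.4 = 1·(+177.8) + 1·(+1735.2) + 1·(+242.6) + 2·(-349.0) + U
U = -795.4 − (+1457.6) = -2253.0 kJ/mol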